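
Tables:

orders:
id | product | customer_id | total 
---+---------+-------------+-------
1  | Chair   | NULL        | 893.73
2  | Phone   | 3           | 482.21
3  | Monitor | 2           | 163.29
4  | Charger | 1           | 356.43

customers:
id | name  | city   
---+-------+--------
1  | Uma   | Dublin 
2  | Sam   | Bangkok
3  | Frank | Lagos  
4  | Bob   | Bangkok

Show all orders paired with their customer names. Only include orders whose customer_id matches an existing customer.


INNER JOIN keeps only orders rows whose customer_id matches an id in customers. Walk through each order:
  - order 1 (Chair): customer_id=NULL, no match -> dropped
  - order 2 (Phone): customer_id=3 -> matches Frank
  - order 3 (Monitor): customer_id=2 -> matches Sam
  - order 4 (Charger): customer_id=1 -> matches Uma
So 1 of 4 rows is dropped.

SQL:
SELECT a.product, b.name AS customer
FROM orders a
INNER JOIN customers b ON a.customer_id = b.id

Result:
product | customer
--------+---------
Phone   | Frank   
Monitor | Sam     
Charger | Uma     


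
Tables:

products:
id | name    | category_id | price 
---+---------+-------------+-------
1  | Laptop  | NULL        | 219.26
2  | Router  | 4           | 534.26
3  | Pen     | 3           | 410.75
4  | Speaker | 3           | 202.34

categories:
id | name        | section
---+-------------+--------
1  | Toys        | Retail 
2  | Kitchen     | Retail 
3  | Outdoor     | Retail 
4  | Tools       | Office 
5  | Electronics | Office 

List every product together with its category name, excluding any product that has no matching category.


INNER JOIN keeps only products rows whose category_id matches an id in categories. Walk through each product:
  - product 1 (Laptop): category_id=NULL, no match -> dropped
  - product 2 (Router): category_id=4 -> matches Tools
  - product 3 (Pen): category_id=3 -> matches Outdoor
  - product 4 (Speaker): category_id=3 -> matches Outdoor
So 1 of 4 rows is dropped.

SQL:
SELECT a.name, b.name AS category
FROM products a
INNER JOIN categories b ON a.category_id = b.id

Result:
name    | category
--------+---------
Router  | Tools   
Pen     | Outdoor 
Speaker | Outdoor 


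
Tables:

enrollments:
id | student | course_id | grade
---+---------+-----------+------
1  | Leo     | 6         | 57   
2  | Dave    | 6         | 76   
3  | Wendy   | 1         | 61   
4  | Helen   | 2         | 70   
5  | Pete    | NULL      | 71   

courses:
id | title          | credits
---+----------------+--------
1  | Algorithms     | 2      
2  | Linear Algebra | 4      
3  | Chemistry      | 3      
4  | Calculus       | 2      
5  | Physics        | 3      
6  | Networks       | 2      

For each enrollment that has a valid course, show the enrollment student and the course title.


INNER JOIN keeps only enrollments rows whose course_id matches an id in courses. Walk through each enrollment:
  - enrollment 1 (Leo): course_id=6 -> matches Networks
  - enrollment 2 (Dave): course_id=6 -> matches Networks
  - enrollment 3 (Wendy): course_id=1 -> matches Algorithms
  - enrollment 4 (Helen): course_id=2 -> matches Linear Algebra
  - enrollment 5 (Pete): course_id=NULL, no match -> dropped
So 1 of 5 rows is dropped.

SQL:
SELECT a.student, b.title AS course
FROM enrollments a
INNER JOIN courses b ON a.course_id = b.id

Result:
student | course        
--------+---------------
Leo     | Networks      
Dave    | Networks      
Wendy   | Algorithms    
Helen   | Linear Algebra


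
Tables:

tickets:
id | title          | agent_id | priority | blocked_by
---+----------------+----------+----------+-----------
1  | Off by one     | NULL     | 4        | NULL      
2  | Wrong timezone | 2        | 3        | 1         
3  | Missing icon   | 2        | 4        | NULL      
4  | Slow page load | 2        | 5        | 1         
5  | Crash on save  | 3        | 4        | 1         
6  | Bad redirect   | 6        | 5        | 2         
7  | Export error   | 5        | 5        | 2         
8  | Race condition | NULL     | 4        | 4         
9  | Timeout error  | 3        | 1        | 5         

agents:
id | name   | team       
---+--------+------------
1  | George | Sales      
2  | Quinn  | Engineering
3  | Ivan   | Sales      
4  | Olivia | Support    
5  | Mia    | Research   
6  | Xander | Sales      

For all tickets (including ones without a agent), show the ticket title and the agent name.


LEFT JOIN keeps every row from tickets (the left table); where agent_id has no match in agents, the agent columns become NULL. Walk through each ticket:
  - ticket 1 (Off by one): agent_id=NULL, no match -> kept with NULL
  - ticket 2 (Wrong timezone): agent_id=2 -> matches Quinn
  - ticket 3 (Missing icon): agent_id=2 -> matches Quinn
  - ticket 4 (Slow page load): agent_id=2 -> matches Quinn
  - ticket 5 (Crash on save): agent_id=3 -> matches Ivan
  - ticket 6 (Bad redirect): agent_id=6 -> matches Xander
  - ticket 7 (Export error): agent_id=5 -> matches Mia
  - ticket 8 (Race condition): agent_id=NULL, no match -> kept with NULL
  - ticket 9 (Timeout error): agent_id=3 -> matches Ivan
All 9 rows appear; 2 have NULL agent.

SQL:
SELECT a.title, b.name AS agent
FROM tickets a
LEFT JOIN agents b ON a.agent_id = b.id

Result:
title          | agent 
---------------+-------
Off by one     | NULL  
Wrong timezone | Quinn 
Missing icon   | Quinn 
Slow page load | Quinn 
Crash on save  | Ivan  
Bad redirect   | Xander
Export error   | Mia   
Race condition | NULL  
Timeout error  | Ivan  


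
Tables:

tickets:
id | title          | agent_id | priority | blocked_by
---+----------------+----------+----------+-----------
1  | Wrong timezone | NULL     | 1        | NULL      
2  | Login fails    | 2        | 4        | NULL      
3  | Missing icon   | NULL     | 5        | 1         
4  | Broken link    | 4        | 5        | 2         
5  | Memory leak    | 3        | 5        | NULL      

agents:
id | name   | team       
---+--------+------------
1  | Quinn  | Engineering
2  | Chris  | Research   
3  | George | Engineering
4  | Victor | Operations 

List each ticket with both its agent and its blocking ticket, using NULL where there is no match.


Two LEFT JOINs from the same base table tickets: one to agents via agent_id, one to tickets itself via blocked_by. Both are LEFT so every ticket is preserved.
Match against agents:
  - ticket 1 (Wrong timezone): agent_id=NULL, no match -> kept with NULL
  - ticket 2 (Login fails): agent_id=2 -> matches Chris
  - ticket 3 (Missing icon): agent_id=NULL, no match -> kept with NULL
  - ticket 4 (Broken link): agent_id=4 -> matches Victor
  - ticket 5 (Memory leak): agent_id=3 -> matches George
Match against tickets (self):
  - ticket 1 (Wrong timezone): blocked_by=NULL -> NULL
  - ticket 2 (Login fails): blocked_by=NULL -> NULL
  - ticket 3 (Missing icon): blocked_by=1 -> Wrong timezone
  - ticket 4 (Broken link): blocked_by=2 -> Login fails
  - ticket 5 (Memory leak): blocked_by=NULL -> NULL

SQL:
SELECT a.title, b.name AS agent, c.title AS blocked_by
FROM tickets a
LEFT JOIN agents b ON a.agent_id = b.id
LEFT JOIN tickets c ON a.blocked_by = c.id

Result:
title          | agent  | blocked_by    
---------------+--------+---------------
Wrong timezone | NULL   | NULL          
Login fails    | Chris  | NULL          
Missing icon   | NULL   | Wrong timezone
Broken link    | Victor | Login fails   
Memory leak    | George | NULL          


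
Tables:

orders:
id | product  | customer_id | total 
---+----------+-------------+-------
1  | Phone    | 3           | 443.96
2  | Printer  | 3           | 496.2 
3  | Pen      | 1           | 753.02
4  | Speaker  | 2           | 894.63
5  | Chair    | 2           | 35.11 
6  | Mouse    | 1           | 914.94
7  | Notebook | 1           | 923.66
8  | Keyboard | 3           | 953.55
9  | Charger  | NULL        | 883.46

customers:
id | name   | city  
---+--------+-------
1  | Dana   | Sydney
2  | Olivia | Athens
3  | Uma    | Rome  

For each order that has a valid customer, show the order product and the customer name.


INNER JOIN keeps only orders rows whose customer_id matches an id in customers. Walk through each order:
  - order 1 (Phone): customer_id=3 -> matches Uma
  - order 2 (Printer): customer_id=3 -> matches Uma
  - order 3 (Pen): customer_id=1 -> matches Dana
  - order 4 (Speaker): customer_id=2 -> matches Olivia
  - order 5 (Chair): customer_id=2 -> matches Olivia
  - order 6 (Mouse): customer_id=1 -> matches Dana
  - order 7 (Notebook): customer_id=1 -> matches Dana
  - order 8 (Keyboard): customer_id=3 -> matches Uma
  - order 9 (Charger): customer_id=NULL, no match -> dropped
So 1 of 9 rows is dropped.

SQL:
SELECT a.product, b.name AS customer
FROM orders a
INNER JOIN customers b ON a.customer_id = b.id

Result:
product  | customer
---------+---------
Phone    | Uma     
Printer  | Uma     
Pen      | Dana    
Speaker  | Olivia  
Chair    | Olivia  
Mouse    | Dana    
Notebook | Dana    
Keyboard | Uma     


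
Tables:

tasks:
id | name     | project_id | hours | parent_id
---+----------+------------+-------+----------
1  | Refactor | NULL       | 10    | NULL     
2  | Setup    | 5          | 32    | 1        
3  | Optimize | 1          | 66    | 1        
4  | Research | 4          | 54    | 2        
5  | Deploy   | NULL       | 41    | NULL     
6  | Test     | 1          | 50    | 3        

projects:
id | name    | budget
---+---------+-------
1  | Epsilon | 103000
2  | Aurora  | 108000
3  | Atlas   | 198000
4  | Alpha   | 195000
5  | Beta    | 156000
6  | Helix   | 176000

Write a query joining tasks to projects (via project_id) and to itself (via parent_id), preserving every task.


Two LEFT JOINs from the same base table tasks: one to projects via project_id, one to tasks itself via parent_id. Both are LEFT so every task is preserved.
Match against projects:
  - task 1 (Refactor): project_id=NULL, no match -> kept with NULL
  - task 2 (Setup): project_id=5 -> matches Beta
  - task 3 (Optimize): project_id=1 -> matches Epsilon
  - task 4 (Research): project_id=4 -> matches Alpha
  - task 5 (Deploy): project_id=NULL, no match -> kept with NULL
  - task 6 (Test): project_id=1 -> matches Epsilon
Match against tasks (self):
  - task 1 (Refactor): parent_id=NULL -> NULL
  - task 2 (Setup): parent_id=1 -> Refactor
  - task 3 (Optimize): parent_id=1 -> Refactor
  - task 4 (Research): parent_id=2 -> Setup
  - task 5 (Deploy): parent_id=NULL -> NULL
  - task 6 (Test): parent_id=3 -> Optimize

SQL:
SELECT a.name, b.name AS project, c.name AS parent
FROM tasks a
LEFT JOIN projects b ON a.project_id = b.id
LEFT JOIN tasks c ON a.parent_id = c.id

Result:
name     | project | parent  
---------+---------+---------
Refactor | NULL    | NULL    
Setup    | Beta    | Refactor
Optimize | Epsilon | Refactor
Research | Alpha   | Setup   
Deploy   | NULL    | NULL    
Test     | Epsilon | Optimize


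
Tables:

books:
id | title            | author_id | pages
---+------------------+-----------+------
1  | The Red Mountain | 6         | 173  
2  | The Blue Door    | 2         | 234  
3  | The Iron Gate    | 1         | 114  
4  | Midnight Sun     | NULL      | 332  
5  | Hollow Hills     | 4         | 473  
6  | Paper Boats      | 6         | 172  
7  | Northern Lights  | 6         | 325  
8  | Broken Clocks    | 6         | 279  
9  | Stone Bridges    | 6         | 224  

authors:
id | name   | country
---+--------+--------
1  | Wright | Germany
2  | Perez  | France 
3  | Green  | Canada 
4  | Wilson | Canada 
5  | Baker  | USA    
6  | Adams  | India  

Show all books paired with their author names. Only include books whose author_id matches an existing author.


INNER JOIN keeps only books rows whose author_id matches an id in authors. Walk through each book:
  - book 1 (The Red Mountain): author_id=6 -> matches Adams
  - book 2 (The Blue Door): author_id=2 -> matches Perez
  - book 3 (The Iron Gate): author_id=1 -> matches Wright
  - book 4 (Midnight Sun): author_id=NULL, no match -> dropped
  - book 5 (Hollow Hills): author_id=4 -> matches Wilson
  - book 6 (Paper Boats): author_id=6 -> matches Adams
  - book 7 (Northern Lights): author_id=6 -> matches Adams
  - book 8 (Broken Clocks): author_id=6 -> matches Adams
  - book 9 (Stone Bridges): author_id=6 -> matches Adams
So 1 of 9 rows is dropped.

SQL:
SELECT a.title, b.name AS author
FROM books a
INNER JOIN authors b ON a.author_id = b.id

Result:
title            | author
-----------------+-------
The Red Mountain | Adams 
The Blue Door    | Perez 
The Iron Gate    | Wright
Hollow Hills     | Wilson
Paper Boats      | Adams 
Northern Lights  | Adams 
Broken Clocks    | Adams 
Stone Bridges    | Adams 


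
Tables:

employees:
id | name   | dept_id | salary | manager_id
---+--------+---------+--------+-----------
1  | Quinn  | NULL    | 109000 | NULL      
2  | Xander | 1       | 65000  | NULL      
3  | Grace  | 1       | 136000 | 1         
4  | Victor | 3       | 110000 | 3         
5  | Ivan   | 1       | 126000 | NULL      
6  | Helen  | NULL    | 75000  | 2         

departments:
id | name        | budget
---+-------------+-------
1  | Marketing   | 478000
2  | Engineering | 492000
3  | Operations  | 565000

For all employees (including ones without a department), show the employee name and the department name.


LEFT JOIN keeps every row from employees (the left table); where dept_id has no match in departments, the department columns become NULL. Walk through each employee:
  - employee 1 (Quinn): dept_id=NULL, no match -> kept with NULL
  - employee 2 (Xander): dept_id=1 -> matches Marketing
  - employee 3 (Grace): dept_id=1 -> matches Marketing
  - employee 4 (Victor): dept_id=3 -> matches Operations
  - employee 5 (Ivan): dept_id=1 -> matches Marketing
  - employee 6 (Helen): dept_id=NULL, no match -> kept with NULL
All 6 rows appear; 2 have NULL department.

SQL:
SELECT a.name, b.name AS department
FROM employees a
LEFT JOIN departments b ON a.dept_id = b.id

Result:
name   | department
-------+-----------
Quinn  | NULL      
Xander | Marketing 
Grace  | Marketing 
Victor | Operations
Ivan   | Marketing 
Helen  | NULL      


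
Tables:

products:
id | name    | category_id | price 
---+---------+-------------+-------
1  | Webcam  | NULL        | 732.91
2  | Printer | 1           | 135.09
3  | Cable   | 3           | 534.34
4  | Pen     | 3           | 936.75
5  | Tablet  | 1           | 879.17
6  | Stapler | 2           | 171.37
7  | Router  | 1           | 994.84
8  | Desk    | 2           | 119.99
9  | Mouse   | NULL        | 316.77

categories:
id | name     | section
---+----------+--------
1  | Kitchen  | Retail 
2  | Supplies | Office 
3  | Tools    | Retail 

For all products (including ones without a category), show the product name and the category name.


LEFT JOIN keeps every row from products (the left table); where category_id has no match in categories, the category columns become NULL. Walk through each product:
  - product 1 (Webcam): category_id=NULL, no match -> kept with NULL
  - product 2 (Printer): category_id=1 -> matches Kitchen
  - product 3 (Cable): category_id=3 -> matches Tools
  - product 4 (Pen): category_id=3 -> matches Tools
  - product 5 (Tablet): category_id=1 -> matches Kitchen
  - product 6 (Stapler): category_id=2 -> matches Supplies
  - product 7 (Router): category_id=1 -> matches Kitchen
  - product 8 (Desk): category_id=2 -> matches Supplies
  - product 9 (Mouse): category_id=NULL, no match -> kept with NULL
All 9 rows appear; 2 have NULL category.

SQL:
SELECT a.name, b.name AS category
FROM products a
LEFT JOIN categories b ON a.category_id = b.id

Result:
name    | category
--------+---------
Webcam  | NULL    
Printer | Kitchen 
Cable   | Tools   
Pen     | Tools   
Tablet  | Kitchen 
Stapler | Supplies
Router  | Kitchen 
Desk    | Supplies
Mouse   | NULL    


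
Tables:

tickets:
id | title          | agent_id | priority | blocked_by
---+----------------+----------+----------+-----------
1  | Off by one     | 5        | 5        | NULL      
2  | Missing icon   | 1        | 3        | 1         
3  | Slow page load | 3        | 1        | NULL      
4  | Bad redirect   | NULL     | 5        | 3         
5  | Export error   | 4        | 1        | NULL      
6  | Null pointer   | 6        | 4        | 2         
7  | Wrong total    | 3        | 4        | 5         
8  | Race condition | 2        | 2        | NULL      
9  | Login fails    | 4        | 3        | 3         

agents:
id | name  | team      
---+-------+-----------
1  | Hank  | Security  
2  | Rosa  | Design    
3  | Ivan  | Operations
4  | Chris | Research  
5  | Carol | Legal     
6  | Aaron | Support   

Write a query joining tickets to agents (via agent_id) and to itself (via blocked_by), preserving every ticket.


Two LEFT JOINs from the same base table tickets: one to agents via agent_id, one to tickets itself via blocked_by. Both are LEFT so every ticket is preserved.
Match against agents:
  - ticket 1 (Off by one): agent_id=5 -> matches Carol
  - ticket 2 (Missing icon): agent_id=1 -> matches Hank
  - ticket 3 (Slow page load): agent_id=3 -> matches Ivan
  - ticket 4 (Bad redirect): agent_id=NULL, no match -> kept with NULL
  - ticket 5 (Export error): agent_id=4 -> matches Chris
  - ticket 6 (Null pointer): agent_id=6 -> matches Aaron
  - ticket 7 (Wrong total): agent_id=3 -> matches Ivan
  - ticket 8 (Race condition): agent_id=2 -> matches Rosa
  - ticket 9 (Login fails): agent_id=4 -> matches Chris
Match against tickets (self):
  - ticket 1 (Off by one): blocked_by=NULL -> NULL
  - ticket 2 (Missing icon): blocked_by=1 -> Off by one
  - ticket 3 (Slow page load): blocked_by=NULL -> NULL
  - ticket 4 (Bad redirect): blocked_by=3 -> Slow page load
  - ticket 5 (Export error): blocked_by=NULL -> NULL
  - ticket 6 (Null pointer): blocked_by=2 -> Missing icon
  - ticket 7 (Wrong total): blocked_by=5 -> Export error
  - ticket 8 (Race condition): blocked_by=NULL -> NULL
  - ticket 9 (Login fails): blocked_by=3 -> Slow page load

SQL:
SELECT a.title, b.name AS agent, c.title AS blocked_by
FROM tickets a
LEFT JOIN agents b ON a.agent_id = b.id
LEFT JOIN tickets c ON a.blocked_by = c.id

Result:
title          | agent | blocked_by    
---------------+-------+---------------
Off by one     | Carol | NULL          
Missing icon   | Hank  | Off by one    
Slow page load | Ivan  | NULL          
Bad redirect   | NULL  | Slow page load
Export error   | Chris | NULL          
Null pointer   | Aaron | Missing icon  
Wrong total    | Ivan  | Export error  
Race condition | Rosa  | NULL          
Login fails    | Chris | Slow page load


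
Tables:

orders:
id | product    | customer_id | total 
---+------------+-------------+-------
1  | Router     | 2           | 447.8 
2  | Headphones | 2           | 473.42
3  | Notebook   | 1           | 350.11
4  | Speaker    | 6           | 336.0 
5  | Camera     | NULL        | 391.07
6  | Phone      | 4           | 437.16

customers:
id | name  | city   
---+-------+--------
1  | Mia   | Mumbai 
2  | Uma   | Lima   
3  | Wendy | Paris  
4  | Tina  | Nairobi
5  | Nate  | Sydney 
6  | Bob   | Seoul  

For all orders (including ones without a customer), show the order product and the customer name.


LEFT JOIN keeps every row from orders (the left table); where customer_id has no match in customers, the customer columns become NULL. Walk through each order:
  - order 1 (Router): customer_id=2 -> matches Uma
  - order 2 (Headphones): customer_id=2 -> matches Uma
  - order 3 (Notebook): customer_id=1 -> matches Mia
  - order 4 (Speaker): customer_id=6 -> matches Bob
  - order 5 (Camera): customer_id=NULL, no match -> kept with NULL
  - order 6 (Phone): customer_id=4 -> matches Tina
All 6 rows appear; 1 has NULL customer.

SQL:
SELECT a.product, b.name AS customer
FROM orders a
LEFT JOIN customers b ON a.customer_id = b.id

Result:
product    | customer
-----------+---------
Router     | Uma     
Headphones | Uma     
Notebook   | Mia     
Speaker    | Bob     
Camera     | NULL    
Phone      | Tina    


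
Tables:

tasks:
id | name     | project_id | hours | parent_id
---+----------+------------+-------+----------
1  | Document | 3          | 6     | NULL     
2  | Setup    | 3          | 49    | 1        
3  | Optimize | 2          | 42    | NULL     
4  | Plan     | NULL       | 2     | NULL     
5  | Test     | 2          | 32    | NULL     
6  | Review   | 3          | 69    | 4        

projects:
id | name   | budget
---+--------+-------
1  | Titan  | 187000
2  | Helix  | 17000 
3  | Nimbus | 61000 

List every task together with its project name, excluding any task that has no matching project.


INNER JOIN keeps only tasks rows whose project_id matches an id in projects. Walk through each task:
  - task 1 (Document): project_id=3 -> matches Nimbus
  - task 2 (Setup): project_id=3 -> matches Nimbus
  - task 3 (Optimize): project_id=2 -> matches Helix
  - task 4 (Plan): project_id=NULL, no match -> dropped
  - task 5 (Test): project_id=2 -> matches Helix
  - task 6 (Review): project_id=3 -> matches Nimbus
So 1 of 6 rows is dropped.

SQL:
SELECT a.name, b.name AS project
FROM tasks a
INNER JOIN projects b ON a.project_id = b.id

Result:
name     | project
---------+--------
Document | Nimbus 
Setup    | Nimbus 
Optimize | Helix  
Test     | Helix  
Review   | Nimbus 


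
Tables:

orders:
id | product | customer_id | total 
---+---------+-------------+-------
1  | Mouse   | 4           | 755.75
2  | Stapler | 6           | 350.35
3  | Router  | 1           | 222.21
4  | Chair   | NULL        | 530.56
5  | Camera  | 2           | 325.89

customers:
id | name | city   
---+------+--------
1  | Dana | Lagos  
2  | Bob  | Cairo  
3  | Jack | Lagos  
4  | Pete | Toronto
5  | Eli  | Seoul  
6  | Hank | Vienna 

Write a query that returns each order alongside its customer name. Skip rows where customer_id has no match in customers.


INNER JOIN keeps only orders rows whose customer_id matches an id in customers. Walk through each order:
  - order 1 (Mouse): customer_id=4 -> matches Pete
  - order 2 (Stapler): customer_id=6 -> matches Hank
  - order 3 (Router): customer_id=1 -> matches Dana
  - order 4 (Chair): customer_id=NULL, no match -> dropped
  - order 5 (Camera): customer_id=2 -> matches Bob
So 1 of 5 rows is dropped.

SQL:
SELECT a.product, b.name AS customer
FROM orders a
INNER JOIN customers b ON a.customer_id = b.id

Result:
product | customer
--------+---------
Mouse   | Pete    
Stapler | Hank    
Router  | Dana    
Camera  | Bob     


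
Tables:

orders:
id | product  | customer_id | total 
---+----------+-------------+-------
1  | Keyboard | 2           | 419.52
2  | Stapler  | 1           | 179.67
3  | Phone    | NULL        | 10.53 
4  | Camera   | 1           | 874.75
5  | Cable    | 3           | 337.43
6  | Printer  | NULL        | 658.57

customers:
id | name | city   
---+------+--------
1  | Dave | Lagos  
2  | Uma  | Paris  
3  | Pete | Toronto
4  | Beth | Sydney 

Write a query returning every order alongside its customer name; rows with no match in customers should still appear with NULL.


LEFT JOIN keeps every row from orders (the left table); where customer_id has no match in customers, the customer columns become NULL. Walk through each order:
  - order 1 (Keyboard): customer_id=2 -> matches Uma
  - order 2 (Stapler): customer_id=1 -> matches Dave
  - order 3 (Phone): customer_id=NULL, no match -> kept with NULL
  - order 4 (Camera): customer_id=1 -> matches Dave
  - order 5 (Cable): customer_id=3 -> matches Pete
  - order 6 (Printer): customer_id=NULL, no match -> kept with NULL
All 6 rows appear; 2 have NULL customer.

SQL:
SELECT a.product, b.name AS customer
FROM orders a
LEFT JOIN customers b ON a.customer_id = b.id

Result:
product  | customer
---------+---------
Keyboard | Uma     
Stapler  | Dave    
Phone    | NULL    
Camera   | Dave    
Cable    | Pete    
Printer  | NULL    


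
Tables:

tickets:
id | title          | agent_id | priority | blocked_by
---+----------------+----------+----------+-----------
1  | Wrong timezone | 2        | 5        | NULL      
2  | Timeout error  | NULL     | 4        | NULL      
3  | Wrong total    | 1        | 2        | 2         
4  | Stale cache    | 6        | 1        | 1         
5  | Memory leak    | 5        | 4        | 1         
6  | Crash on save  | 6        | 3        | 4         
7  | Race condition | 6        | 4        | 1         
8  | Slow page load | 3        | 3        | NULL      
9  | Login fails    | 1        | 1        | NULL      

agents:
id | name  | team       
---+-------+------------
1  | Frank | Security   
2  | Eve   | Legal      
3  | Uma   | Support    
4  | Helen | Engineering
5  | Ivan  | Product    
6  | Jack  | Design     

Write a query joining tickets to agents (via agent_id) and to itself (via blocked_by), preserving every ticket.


Two LEFT JOINs from the same base table tickets: one to agents via agent_id, one to tickets itself via blocked_by. Both are LEFT so every ticket is preserved.
Match against agents:
  - ticket 1 (Wrong timezone): agent_id=2 -> matches Eve
  - ticket 2 (Timeout error): agent_id=NULL, no match -> kept with NULL
  - ticket 3 (Wrong total): agent_id=1 -> matches Frank
  - ticket 4 (Stale cache): agent_id=6 -> matches Jack
  - ticket 5 (Memory leak): agent_id=5 -> matches Ivan
  - ticket 6 (Crash on save): agent_id=6 -> matches Jack
  - ticket 7 (Race condition): agent_id=6 -> matches Jack
  - ticket 8 (Slow page load): agent_id=3 -> matches Uma
  - ticket 9 (Login fails): agent_id=1 -> matches Frank
Match against tickets (self):
  - ticket 1 (Wrong timezone): blocked_by=NULL -> NULL
  - ticket 2 (Timeout error): blocked_by=NULL -> NULL
  - ticket 3 (Wrong total): blocked_by=2 -> Timeout error
  - ticket 4 (Stale cache): blocked_by=1 -> Wrong timezone
  - ticket 5 (Memory leak): blocked_by=1 -> Wrong timezone
  - ticket 6 (Crash on save): blocked_by=4 -> Stale cache
  - ticket 7 (Race condition): blocked_by=1 -> Wrong timezone
  - ticket 8 (Slow page load): blocked_by=NULL -> NULL
  - ticket 9 (Login fails): blocked_by=NULL -> NULL

SQL:
SELECT a.title, b.name AS agent, c.title AS blocked_by
FROM tickets a
LEFT JOIN agents b ON a.agent_id = b.id
LEFT JOIN tickets c ON a.blocked_by = c.id

Result:
title          | agent | blocked_by    
---------------+-------+---------------
Wrong timezone | Eve   | NULL          
Timeout error  | NULL  | NULL          
Wrong total    | Frank | Timeout error 
Stale cache    | Jack  | Wrong timezone
Memory leak    | Ivan  | Wrong timezone
Crash on save  | Jack  | Stale cache   
Race condition | Jack  | Wrong timezone
Slow page load | Uma   | NULL          
Login fails    | Frank | NULL          


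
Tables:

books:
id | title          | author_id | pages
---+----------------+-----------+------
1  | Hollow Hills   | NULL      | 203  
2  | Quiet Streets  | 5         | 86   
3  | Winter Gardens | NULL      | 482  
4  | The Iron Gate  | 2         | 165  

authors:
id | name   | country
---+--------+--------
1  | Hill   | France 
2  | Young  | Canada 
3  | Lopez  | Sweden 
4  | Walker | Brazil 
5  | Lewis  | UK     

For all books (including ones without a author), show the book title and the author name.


LEFT JOIN keeps every row from books (the left table); where author_id has no match in authors, the author columns become NULL. Walk through each book:
  - book 1 (Hollow Hills): author_id=NULL, no match -> kept with NULL
  - book 2 (Quiet Streets): author_id=5 -> matches Lewis
  - book 3 (Winter Gardens): author_id=NULL, no match -> kept with NULL
  - book 4 (The Iron Gate): author_id=2 -> matches Young
All 4 rows appear; 2 have NULL author.

SQL:
SELECT a.title, b.name AS author
FROM books a
LEFT JOIN authors b ON a.author_id = b.id

Result:
title          | author
---------------+-------
Hollow Hills   | NULL  
Quiet Streets  | Lewis 
Winter Gardens | NULL  
The Iron Gate  | Young 


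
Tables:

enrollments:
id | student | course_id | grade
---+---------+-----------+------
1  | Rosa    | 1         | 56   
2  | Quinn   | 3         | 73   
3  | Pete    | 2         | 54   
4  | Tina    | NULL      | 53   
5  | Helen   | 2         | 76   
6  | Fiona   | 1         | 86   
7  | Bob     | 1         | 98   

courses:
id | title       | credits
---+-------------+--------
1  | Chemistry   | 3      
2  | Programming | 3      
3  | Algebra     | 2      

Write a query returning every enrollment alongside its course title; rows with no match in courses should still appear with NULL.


LEFT JOIN keeps every row from enrollments (the left table); where course_id has no match in courses, the course columns become NULL. Walk through each enrollment:
  - enrollment 1 (Rosa): course_id=1 -> matches Chemistry
  - enrollment 2 (Quinn): course_id=3 -> matches Algebra
  - enrollment 3 (Pete): course_id=2 -> matches Programming
  - enrollment 4 (Tina): course_id=NULL, no match -> kept with NULL
  - enrollment 5 (Helen): course_id=2 -> matches Programming
  - enrollment 6 (Fiona): course_id=1 -> matches Chemistry
  - enrollment 7 (Bob): course_id=1 -> matches Chemistry
All 7 rows appear; 1 has NULL course.

SQL:
SELECT a.student, b.title AS course
FROM enrollments a
LEFT JOIN courses b ON a.course_id = b.id

Result:
student | course     
--------+------------
Rosa    | Chemistry  
Quinn   | Algebra    
Pete    | Programming
Tina    | NULL       
Helen   | Programming
Fiona   | Chemistry  
Bob     | Chemistry  


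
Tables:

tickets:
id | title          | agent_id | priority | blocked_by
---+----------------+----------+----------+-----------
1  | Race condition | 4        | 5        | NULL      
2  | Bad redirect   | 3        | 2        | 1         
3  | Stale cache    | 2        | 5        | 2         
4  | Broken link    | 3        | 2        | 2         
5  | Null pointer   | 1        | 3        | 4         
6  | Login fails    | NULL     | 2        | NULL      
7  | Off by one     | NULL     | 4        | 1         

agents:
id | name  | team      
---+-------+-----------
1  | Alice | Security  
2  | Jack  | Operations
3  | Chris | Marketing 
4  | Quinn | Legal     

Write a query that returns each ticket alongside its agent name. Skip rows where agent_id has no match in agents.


INNER JOIN keeps only tickets rows whose agent_id matches an id in agents. Walk through each ticket:
  - ticket 1 (Race condition): agent_id=4 -> matches Quinn
  - ticket 2 (Bad redirect): agent_id=3 -> matches Chris
  - ticket 3 (Stale cache): agent_id=2 -> matches Jack
  - ticket 4 (Broken link): agent_id=3 -> matches Chris
  - ticket 5 (Null pointer): agent_id=1 -> matches Alice
  - ticket 6 (Login fails): agent_id=NULL, no match -> dropped
  - ticket 7 (Off by one): agent_id=NULL, no match -> dropped
So 2 of 7 rows are dropped.

SQL:
SELECT a.title, b.name AS agent
FROM tickets a
INNER JOIN agents b ON a.agent_id = b.id

Result:
title          | agent
---------------+------
Race condition | Quinn
Bad redirect   | Chris
Stale cache    | Jack 
Broken link    | Chris
Null pointer   | Alice


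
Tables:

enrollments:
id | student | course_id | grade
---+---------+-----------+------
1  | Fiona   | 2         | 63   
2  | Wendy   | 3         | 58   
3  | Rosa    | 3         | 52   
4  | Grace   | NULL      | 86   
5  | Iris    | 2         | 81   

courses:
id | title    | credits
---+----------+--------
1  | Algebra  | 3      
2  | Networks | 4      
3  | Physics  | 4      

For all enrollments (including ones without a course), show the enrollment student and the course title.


LEFT JOIN keeps every row from enrollments (the left table); where course_id has no match in courses, the course columns become NULL. Walk through each enrollment:
  - enrollment 1 (Fiona): course_id=2 -> matches Networks
  - enrollment 2 (Wendy): course_id=3 -> matches Physics
  - enrollment 3 (Rosa): course_id=3 -> matches Physics
  - enrollment 4 (Grace): course_id=NULL, no match -> kept with NULL
  - enrollment 5 (Iris): course_id=2 -> matches Networks
All 5 rows appear; 1 has NULL course.

SQL:
SELECT a.student, b.title AS course
FROM enrollments a
LEFT JOIN courses b ON a.course_id = b.id

Result:
student | course  
--------+---------
Fiona   | Networks
Wendy   | Physics 
Rosa    | Physics 
Grace   | NULL    
Iris    | Networks


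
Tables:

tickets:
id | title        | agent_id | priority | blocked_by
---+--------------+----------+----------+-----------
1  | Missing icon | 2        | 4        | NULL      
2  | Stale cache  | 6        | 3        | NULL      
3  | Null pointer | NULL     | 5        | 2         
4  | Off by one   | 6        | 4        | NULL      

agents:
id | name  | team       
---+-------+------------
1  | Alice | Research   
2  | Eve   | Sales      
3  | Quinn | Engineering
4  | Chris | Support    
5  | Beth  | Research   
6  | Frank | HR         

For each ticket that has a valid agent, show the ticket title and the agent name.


INNER JOIN keeps only tickets rows whose agent_id matches an id in agents. Walk through each ticket:
  - ticket 1 (Missing icon): agent_id=2 -> matches Eve
  - ticket 2 (Stale cache): agent_id=6 -> matches Frank
  - ticket 3 (Null pointer): agent_id=NULL, no match -> dropped
  - ticket 4 (Off by one): agent_id=6 -> matches Frank
So 1 of 4 rows is dropped.

SQL:
SELECT a.title, b.name AS agent
FROM tickets a
INNER JOIN agents b ON a.agent_id = b.id

Result:
title        | agent
-------------+------
Missing icon | Eve  
Stale cache  | Frank
Off by one   | Frank


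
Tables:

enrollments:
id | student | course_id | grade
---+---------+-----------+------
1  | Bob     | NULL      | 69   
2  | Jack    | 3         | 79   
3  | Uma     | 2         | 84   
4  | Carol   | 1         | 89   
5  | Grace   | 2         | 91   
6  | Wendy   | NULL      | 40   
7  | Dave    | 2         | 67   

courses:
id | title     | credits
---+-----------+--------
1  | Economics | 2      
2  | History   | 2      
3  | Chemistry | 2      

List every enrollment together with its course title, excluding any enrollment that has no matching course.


INNER JOIN keeps only enrollments rows whose course_id matches an id in courses. Walk through each enrollment:
  - enrollment 1 (Bob): course_id=NULL, no match -> dropped
  - enrollment 2 (Jack): course_id=3 -> matches Chemistry
  - enrollment 3 (Uma): course_id=2 -> matches History
  - enrollment 4 (Carol): course_id=1 -> matches Economics
  - enrollment 5 (Grace): course_id=2 -> matches History
  - enrollment 6 (Wendy): course_id=NULL, no match -> dropped
  - enrollment 7 (Dave): course_id=2 -> matches History
So 2 of 7 rows are dropped.

SQL:
SELECT a.student, b.title AS course
FROM enrollments a
INNER JOIN courses b ON a.course_id = b.id

Result:
student | course   
--------+----------
Jack    | Chemistry
Uma     | History  
Carol   | Economics
Grace   | History  
Dave    | History  


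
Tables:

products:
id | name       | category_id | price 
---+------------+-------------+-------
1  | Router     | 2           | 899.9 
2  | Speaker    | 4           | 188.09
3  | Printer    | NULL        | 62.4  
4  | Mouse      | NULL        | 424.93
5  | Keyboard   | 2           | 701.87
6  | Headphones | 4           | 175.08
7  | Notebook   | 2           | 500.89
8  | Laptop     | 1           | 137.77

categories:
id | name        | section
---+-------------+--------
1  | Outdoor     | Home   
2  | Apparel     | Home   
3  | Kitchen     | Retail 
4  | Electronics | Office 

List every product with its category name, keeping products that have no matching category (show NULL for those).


LEFT JOIN keeps every row from products (the left table); where category_id has no match in categories, the category columns become NULL. Walk through each product:
  - product 1 (Router): category_id=2 -> matches Apparel
  - product 2 (Speaker): category_id=4 -> matches Electronics
  - product 3 (Printer): category_id=NULL, no match -> kept with NULL
  - product 4 (Mouse): category_id=NULL, no match -> kept with NULL
  - product 5 (Keyboard): category_id=2 -> matches Apparel
  - product 6 (Headphones): category_id=4 -> matches Electronics
  - product 7 (Notebook): category_id=2 -> matches Apparel
  - product 8 (Laptop): category_id=1 -> matches Outdoor
All 8 rows appear; 2 have NULL category.

SQL:
SELECT a.name, b.name AS category
FROM products a
LEFT JOIN categories b ON a.category_id = b.id

Result:
name       | category   
-----------+------------
Router     | Apparel    
Speaker    | Electronics
Printer    | NULL       
Mouse      | NULL       
Keyboard   | Apparel    
Headphones | Electronics
Notebook   | Apparel    
Laptop     | Outdoor    


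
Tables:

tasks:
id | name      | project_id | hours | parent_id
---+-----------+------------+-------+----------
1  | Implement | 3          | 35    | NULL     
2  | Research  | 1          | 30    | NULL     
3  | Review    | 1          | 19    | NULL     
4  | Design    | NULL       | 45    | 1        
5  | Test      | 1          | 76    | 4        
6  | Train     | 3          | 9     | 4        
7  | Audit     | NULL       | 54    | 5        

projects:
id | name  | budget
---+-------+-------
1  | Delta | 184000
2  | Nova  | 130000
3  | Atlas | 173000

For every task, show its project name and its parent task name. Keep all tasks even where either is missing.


Two LEFT JOINs from the same base table tasks: one to projects via project_id, one to tasks itself via parent_id. Both are LEFT so every task is preserved.
Match against projects:
  - task 1 (Implement): project_id=3 -> matches Atlas
  - task 2 (Research): project_id=1 -> matches Delta
  - task 3 (Review): project_id=1 -> matches Delta
  - task 4 (Design): project_id=NULL, no match -> kept with NULL
  - task 5 (Test): project_id=1 -> matches Delta
  - task 6 (Train): project_id=3 -> matches Atlas
  - task 7 (Audit): project_id=NULL, no match -> kept with NULL
Match against tasks (self):
  - task 1 (Implement): parent_id=NULL -> NULL
  - task 2 (Research): parent_id=NULL -> NULL
  - task 3 (Review): parent_id=NULL -> NULL
  - task 4 (Design): parent_id=1 -> Implement
  - task 5 (Test): parent_id=4 -> Design
  - task 6 (Train): parent_id=4 -> Design
  - task 7 (Audit): parent_id=5 -> Test

SQL:
SELECT a.name, b.name AS project, c.name AS parent
FROM tasks a
LEFT JOIN projects b ON a.project_id = b.id
LEFT JOIN tasks c ON a.parent_id = c.id

Result:
name      | project | parent   
----------+---------+----------
Implement | Atlas   | NULL     
Research  | Delta   | NULL     
Review    | Delta   | NULL     
Design    | NULL    | Implement
Test      | Delta   | Design   
Train     | Atlas   | Design   
Audit     | NULL    | Test     


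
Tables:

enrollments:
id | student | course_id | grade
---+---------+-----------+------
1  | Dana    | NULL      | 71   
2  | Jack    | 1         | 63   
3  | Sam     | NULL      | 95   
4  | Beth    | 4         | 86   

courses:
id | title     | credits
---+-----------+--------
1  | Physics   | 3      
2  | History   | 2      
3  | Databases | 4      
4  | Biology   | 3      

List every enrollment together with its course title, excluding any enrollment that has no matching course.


INNER JOIN keeps only enrollments rows whose course_id matches an id in courses. Walk through each enrollment:
  - enrollment 1 (Dana): course_id=NULL, no match -> dropped
  - enrollment 2 (Jack): course_id=1 -> matches Physics
  - enrollment 3 (Sam): course_id=NULL, no match -> dropped
  - enrollment 4 (Beth): course_id=4 -> matches Biology
So 2 of 4 rows are dropped.

SQL:
SELECT a.student, b.title AS course
FROM enrollments a
INNER JOIN courses b ON a.course_id = b.id

Result:
student | course 
--------+--------
Jack    | Physics
Beth    | Biology


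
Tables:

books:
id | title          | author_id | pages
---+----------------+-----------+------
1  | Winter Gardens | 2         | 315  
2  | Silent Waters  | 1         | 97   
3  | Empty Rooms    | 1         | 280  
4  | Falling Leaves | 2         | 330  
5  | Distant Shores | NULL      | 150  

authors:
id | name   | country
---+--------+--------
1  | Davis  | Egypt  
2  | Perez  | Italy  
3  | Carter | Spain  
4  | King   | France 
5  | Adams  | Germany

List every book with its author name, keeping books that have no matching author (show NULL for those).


LEFT JOIN keeps every row from books (the left table); where author_id has no match in authors, the author columns become NULL. Walk through each book:
  - book 1 (Winter Gardens): author_id=2 -> matches Perez
  - book 2 (Silent Waters): author_id=1 -> matches Davis
  - book 3 (Empty Rooms): author_id=1 -> matches Davis
  - book 4 (Falling Leaves): author_id=2 -> matches Perez
  - book 5 (Distant Shores): author_id=NULL, no match -> kept with NULL
All 5 rows appear; 1 has NULL author.

SQL:
SELECT a.title, b.name AS author
FROM books a
LEFT JOIN authors b ON a.author_id = b.id

Result:
title          | author
---------------+-------
Winter Gardens | Perez 
Silent Waters  | Davis 
Empty Rooms    | Davis 
Falling Leaves | Perez 
Distant Shores | NULL  
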